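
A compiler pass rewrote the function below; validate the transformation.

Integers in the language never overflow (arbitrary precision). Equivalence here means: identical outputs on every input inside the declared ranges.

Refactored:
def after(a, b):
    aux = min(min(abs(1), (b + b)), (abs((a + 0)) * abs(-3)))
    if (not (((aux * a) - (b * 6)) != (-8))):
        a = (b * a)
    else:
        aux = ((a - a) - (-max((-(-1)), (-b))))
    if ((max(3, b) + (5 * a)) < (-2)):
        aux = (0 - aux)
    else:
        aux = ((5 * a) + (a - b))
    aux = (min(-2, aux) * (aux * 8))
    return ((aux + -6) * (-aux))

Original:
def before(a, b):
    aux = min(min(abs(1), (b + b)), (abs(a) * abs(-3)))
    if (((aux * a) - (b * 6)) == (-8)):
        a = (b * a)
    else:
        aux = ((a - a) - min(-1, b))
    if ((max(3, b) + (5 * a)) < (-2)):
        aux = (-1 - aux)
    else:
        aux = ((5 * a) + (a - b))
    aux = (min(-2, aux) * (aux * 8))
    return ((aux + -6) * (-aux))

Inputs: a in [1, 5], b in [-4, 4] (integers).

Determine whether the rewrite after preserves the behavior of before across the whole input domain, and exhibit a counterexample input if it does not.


Take a=4, b=-4.
before: aux=-8, then (((aux * a) - (b * 6)) == (-8)) is true, then a=-16, then ((max(3, b) + (5 * a)) < (-2)) is true, then aux=7, then aux=-112, then returns -13216
after: aux=-8, then (not (((aux * a) - (b * 6)) != (-8))) is true, then a=-16, then ((max(3, b) + (5 * a)) < (-2)) is true, then aux=8, then aux=-128, then returns -17152
-13216 and -17152 differ, so these are not the same function on this domain.
verdict: not equivalent; witness: a=4, b=-4


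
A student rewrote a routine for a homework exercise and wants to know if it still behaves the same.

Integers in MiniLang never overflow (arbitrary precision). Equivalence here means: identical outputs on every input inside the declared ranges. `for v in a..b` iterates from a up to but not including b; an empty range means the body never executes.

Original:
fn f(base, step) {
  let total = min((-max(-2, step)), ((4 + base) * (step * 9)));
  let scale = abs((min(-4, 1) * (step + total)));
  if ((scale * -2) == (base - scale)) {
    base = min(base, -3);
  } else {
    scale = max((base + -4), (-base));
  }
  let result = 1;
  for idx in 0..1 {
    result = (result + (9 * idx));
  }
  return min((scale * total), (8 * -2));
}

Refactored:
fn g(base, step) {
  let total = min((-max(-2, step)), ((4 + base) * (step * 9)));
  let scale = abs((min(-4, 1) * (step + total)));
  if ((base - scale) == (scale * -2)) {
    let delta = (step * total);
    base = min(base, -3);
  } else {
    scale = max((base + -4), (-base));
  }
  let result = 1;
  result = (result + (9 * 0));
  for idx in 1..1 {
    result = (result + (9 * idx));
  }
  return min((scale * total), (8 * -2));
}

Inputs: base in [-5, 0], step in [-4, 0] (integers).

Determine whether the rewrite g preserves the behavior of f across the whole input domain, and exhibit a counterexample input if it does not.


This is a faithful refactor — constant usage differs; and statement counts differ; and local variable names differ; and arithmetic usage differs; and loop structure differs, but the computed results match everywhere.
Spot check at base=-5, step=-1 — f: total = 1; scale = 0; ((scale * -2) == (base - scale)) -> false; scale = 5; result = 1; [idx=0]; result = 1; return -16. g: total = 1; scale = 0; ((base - scale) == (scale * -2)) -> false; scale = 5; result = 1; result = 1; the idx loop: no iterations; return -16. Both give -16.
Across all 30 domain points the two functions coincide.
verdict: equivalent


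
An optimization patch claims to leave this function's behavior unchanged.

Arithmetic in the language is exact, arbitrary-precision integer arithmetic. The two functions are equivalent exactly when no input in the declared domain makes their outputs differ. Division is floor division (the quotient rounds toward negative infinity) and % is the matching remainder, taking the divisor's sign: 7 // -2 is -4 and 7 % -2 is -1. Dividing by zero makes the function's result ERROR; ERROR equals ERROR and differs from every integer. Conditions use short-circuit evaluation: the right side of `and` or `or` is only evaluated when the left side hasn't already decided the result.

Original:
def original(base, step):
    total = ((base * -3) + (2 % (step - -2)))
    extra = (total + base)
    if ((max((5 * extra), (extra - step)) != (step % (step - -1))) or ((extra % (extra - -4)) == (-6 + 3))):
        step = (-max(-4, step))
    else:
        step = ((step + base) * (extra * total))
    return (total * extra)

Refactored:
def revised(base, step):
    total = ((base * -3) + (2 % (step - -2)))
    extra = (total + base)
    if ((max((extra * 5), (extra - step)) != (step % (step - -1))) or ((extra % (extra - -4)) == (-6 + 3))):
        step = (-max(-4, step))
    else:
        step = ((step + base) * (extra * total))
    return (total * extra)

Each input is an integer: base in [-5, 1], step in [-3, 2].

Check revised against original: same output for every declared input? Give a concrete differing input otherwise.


Side by side, the visible changes include: same computation, different form.
Spot check at base=1, step=2 — original: total becomes -1; next extra becomes 0; next ((max((5 * extra), (extra - step)) != (step % (step - -1))) or ((extra % (extra - -4)) == (-6 + 3))) evaluates to true; next step becomes -2; next final value 0. revised: total becomes -1; next extra becomes 0; next ((max((extra * 5), (extra - step)) != (step % (step - -1))) or ((extra % (extra - -4)) == (-6 + 3))) evaluates to true; next step becomes -2; next final value 0. Both give 0.
Sweeping the whole domain (42 inputs) finds no disagreement.
verdict: equivalent


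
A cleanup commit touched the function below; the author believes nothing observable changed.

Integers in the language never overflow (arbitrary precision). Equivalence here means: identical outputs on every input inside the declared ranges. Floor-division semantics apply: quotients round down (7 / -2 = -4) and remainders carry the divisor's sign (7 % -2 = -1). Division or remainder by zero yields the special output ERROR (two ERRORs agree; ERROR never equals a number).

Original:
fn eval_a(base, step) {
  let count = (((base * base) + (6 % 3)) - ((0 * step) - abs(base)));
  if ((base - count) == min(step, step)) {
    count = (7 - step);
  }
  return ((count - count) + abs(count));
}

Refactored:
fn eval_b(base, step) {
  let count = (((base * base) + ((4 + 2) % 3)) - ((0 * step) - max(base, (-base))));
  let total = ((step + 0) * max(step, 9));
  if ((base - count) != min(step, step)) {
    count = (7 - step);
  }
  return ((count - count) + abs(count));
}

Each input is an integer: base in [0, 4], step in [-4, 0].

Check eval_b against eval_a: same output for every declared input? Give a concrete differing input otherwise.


Input base=0, step=-4: 0 from eval_a versus 11 from eval_b.
verdict: not equivalent; witness: base=0, step=-4


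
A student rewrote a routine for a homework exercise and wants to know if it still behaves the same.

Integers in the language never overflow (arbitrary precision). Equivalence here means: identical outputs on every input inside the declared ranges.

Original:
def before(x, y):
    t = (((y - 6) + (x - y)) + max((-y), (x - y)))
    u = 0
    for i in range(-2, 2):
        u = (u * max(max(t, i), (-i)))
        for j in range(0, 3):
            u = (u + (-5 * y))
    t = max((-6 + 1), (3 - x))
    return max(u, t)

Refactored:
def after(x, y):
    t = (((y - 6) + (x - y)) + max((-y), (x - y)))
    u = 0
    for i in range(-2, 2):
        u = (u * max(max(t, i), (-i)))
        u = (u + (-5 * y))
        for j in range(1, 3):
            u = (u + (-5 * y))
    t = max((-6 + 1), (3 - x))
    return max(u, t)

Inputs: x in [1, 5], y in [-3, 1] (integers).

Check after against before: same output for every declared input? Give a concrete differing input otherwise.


Reading the diff, among the changes: statement counts differ, plus constant usage differs, plus arithmetic usage differs, plus loop structure differs.
Spot check at x=3, y=0 — before: t = 0; u = 0; [i=-2]; u = 0; [j=0]; u = 0; [j=1]; u = 0; [j=2]; u = 0; [i=-1]; u = 0; [j=0]; u = 0; [j=1]; u = 0; [j=2]; u = 0; [i=0]; u = 0; [j=0]; u = 0; [j=1]; u = 0; [j=2]; u = 0; [i=1]; u = 0; [j=0]; u = 0; [j=1]; u = 0; [j=2]; u = 0; t = 0; return 0. after: t = 0; u = 0; [i=-2]; u = 0; u = 0; [j=1]; u = 0; [j=2]; u = 0; [i=-1]; u = 0; u = 0; [j=1]; u = 0; [j=2]; u = 0; [i=0]; u = 0; u = 0; [j=1]; u = 0; [j=2]; u = 0; [i=1]; u = 0; u = 0; [j=1]; u = 0; [j=2]; u = 0; t = 0; return 0. Both give 0.
Across all 25 domain points the two functions coincide.
verdict: equivalent


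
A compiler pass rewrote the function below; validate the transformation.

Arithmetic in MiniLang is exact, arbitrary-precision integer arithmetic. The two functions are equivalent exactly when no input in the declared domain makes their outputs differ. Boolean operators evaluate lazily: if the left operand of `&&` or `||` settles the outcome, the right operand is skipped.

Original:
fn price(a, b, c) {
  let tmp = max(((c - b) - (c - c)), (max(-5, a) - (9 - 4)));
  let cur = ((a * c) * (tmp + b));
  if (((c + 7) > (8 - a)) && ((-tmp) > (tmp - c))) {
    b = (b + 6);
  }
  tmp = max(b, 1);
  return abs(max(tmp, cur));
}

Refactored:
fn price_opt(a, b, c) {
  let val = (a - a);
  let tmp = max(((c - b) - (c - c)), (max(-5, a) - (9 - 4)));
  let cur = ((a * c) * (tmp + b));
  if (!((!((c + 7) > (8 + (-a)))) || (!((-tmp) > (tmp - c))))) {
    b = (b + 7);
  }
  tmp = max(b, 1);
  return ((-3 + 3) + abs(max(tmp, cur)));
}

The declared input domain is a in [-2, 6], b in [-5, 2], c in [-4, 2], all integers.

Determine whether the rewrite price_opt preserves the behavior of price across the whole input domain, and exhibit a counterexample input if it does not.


Try a=0, b=2, c=2.
price: tmp=0, then cur=0, then (((c + 7) > (8 - a)) && ((-tmp) > (tmp - c))) is true, then b=8, then tmp=8, then returns 8
price_opt: val=0, then tmp=0, then cur=0, then (!((!((c + 7) > (8 + (-a)))) || (!((-tmp) > (tmp - c))))) is true, then b=9, then tmp=9, then returns 9
8 vs 9 — the two versions disagree here.
verdict: not equivalent; witness: a=0, b=2, c=2


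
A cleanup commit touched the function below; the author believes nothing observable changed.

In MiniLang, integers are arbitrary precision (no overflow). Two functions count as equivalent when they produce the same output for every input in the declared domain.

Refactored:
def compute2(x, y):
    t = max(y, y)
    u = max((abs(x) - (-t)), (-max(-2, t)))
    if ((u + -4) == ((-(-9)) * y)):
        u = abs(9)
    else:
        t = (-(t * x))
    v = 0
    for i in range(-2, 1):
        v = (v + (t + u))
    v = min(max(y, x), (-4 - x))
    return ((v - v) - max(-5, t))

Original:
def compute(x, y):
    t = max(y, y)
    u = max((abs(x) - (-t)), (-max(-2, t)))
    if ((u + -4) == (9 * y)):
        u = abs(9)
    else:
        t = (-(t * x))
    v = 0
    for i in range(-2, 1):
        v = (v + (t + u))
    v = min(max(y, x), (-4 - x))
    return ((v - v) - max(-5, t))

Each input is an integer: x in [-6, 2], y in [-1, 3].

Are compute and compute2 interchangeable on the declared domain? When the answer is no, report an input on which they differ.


The two versions differ — the changes include same computation, different form.
Tracing x=-4, y=1: compute: t becomes 1; next u becomes 5; next ((u + -4) == (9 * y)) evaluates to false; next t becomes 4; next v becomes 0; next at i=-2:; next v becomes 9; next at i=-1:; next v becomes 18; next at i=0:; next v becomes 27; next v becomes 0; next final value -4 | compute2: t becomes 1; next u becomes 5; next ((u + -4) == ((-(-9)) * y)) evaluates to false; next t becomes 4; next v becomes 0; next at i=-2:; next v becomes 9; next at i=-1:; next v becomes 18; next at i=0:; next v becomes 27; next v becomes 0; next final value -4 — matching result -4.
Across all 45 domain points the two functions coincide.
verdict: equivalent


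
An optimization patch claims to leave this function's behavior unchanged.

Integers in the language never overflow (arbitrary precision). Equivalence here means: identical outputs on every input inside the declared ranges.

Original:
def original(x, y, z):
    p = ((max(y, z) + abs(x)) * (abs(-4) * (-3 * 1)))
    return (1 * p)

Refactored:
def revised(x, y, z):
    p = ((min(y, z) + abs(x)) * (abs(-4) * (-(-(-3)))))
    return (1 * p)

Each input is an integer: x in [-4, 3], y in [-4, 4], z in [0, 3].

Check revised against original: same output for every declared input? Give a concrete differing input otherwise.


Run the pair on x=-4, y=-4, z=0.
original: p=-48, then returns -48
revised: p=0, then returns 0
-48 and 0 differ, so these are not the same function on this domain.
verdict: not equivalent; witness: x=-4, y=-4, z=0


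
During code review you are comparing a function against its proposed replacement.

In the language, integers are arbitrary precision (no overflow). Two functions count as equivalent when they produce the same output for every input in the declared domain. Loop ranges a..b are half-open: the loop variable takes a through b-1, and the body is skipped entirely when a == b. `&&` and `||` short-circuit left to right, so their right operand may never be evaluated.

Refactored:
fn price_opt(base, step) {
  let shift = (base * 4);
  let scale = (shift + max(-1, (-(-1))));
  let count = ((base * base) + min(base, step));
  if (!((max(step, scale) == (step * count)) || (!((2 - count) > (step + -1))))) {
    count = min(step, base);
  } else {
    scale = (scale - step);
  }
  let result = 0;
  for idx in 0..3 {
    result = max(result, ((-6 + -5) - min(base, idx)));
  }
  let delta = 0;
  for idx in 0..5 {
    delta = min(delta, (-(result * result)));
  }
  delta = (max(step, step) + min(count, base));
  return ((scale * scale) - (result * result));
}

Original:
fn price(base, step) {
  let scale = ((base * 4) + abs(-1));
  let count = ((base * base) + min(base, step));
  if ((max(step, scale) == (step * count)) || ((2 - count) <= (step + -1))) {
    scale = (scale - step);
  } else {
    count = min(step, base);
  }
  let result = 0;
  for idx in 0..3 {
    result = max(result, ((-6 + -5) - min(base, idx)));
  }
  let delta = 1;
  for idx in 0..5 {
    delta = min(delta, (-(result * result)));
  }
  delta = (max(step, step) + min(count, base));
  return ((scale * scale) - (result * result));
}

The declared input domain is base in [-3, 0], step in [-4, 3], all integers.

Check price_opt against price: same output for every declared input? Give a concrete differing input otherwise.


Equivalent. The edit looks behavioral (`1` became `0`), but over these ranges it never changes the outcome.
An exhaustive pass over the 32 declared inputs shows identical outputs.
As a probe, take base=-1, step=-1: price runs scale becomes -3; next count becomes 0; next ((max(step, scale) == (step * count)) || ((2 - count) <= (step + -1))) evaluates to false; next count becomes -1; next result becomes 0; next at idx=0:; next result becomes 0; next at idx=1:; next result becomes 0; next at idx=2:; next result becomes 0; next delta becomes 1; next at idx=0:; next delta becomes 0; next at idx=1:; next delta becomes 0; next at idx=2:; next delta becomes 0; next at idx=3:; next delta becomes 0; next at idx=4:; next delta becomes 0; next delta becomes -2; next final value 9; price_opt runs shift becomes -4; next scale becomes -3; next count becomes 0; next (!((max(step, scale) == (step * count)) || (!((2 - count) > (step + -1))))) evaluates to true; next count becomes -1; next result becomes 0; next at idx=0:; next result becomes 0; next at idx=1:; next result becomes 0; next at idx=2:; next result becomes 0; next delta becomes 0; next at idx=0:; next delta becomes 0; next at idx=1:; next delta becomes 0; next at idx=2:; next delta becomes 0; next at idx=3:; next delta becomes 0; next at idx=4:; next delta becomes 0; next delta becomes -2; next final value 9; both end at 9.
verdict: equivalent


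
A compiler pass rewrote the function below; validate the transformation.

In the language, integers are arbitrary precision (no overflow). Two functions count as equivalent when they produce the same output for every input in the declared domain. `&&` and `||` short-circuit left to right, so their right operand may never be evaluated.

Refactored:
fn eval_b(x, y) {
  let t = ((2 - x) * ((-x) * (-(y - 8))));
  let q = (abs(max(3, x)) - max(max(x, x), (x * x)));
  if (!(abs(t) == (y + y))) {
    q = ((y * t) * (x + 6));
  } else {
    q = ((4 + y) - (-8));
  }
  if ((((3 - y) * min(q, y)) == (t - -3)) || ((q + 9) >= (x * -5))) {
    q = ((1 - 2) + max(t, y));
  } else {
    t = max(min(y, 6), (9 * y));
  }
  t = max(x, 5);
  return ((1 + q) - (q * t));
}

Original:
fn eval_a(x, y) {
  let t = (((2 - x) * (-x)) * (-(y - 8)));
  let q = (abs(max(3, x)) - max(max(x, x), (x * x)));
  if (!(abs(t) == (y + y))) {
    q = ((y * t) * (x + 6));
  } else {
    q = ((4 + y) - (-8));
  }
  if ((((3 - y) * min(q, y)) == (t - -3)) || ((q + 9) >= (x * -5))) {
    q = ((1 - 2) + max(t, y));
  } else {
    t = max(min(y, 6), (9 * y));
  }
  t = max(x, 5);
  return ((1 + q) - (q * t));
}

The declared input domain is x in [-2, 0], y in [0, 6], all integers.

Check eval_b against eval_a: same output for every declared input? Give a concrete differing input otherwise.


The two versions differ — the changes include same computation, different form.
One worked example (x=-1, y=2) — eval_a: t becomes 18; next q becomes 2; next (!(abs(t) == (y + y))) evaluates to true; next q becomes 180; next ((((3 - y) * min(q, y)) == (t - -3)) || ((q + 9) >= (x * -5))) evaluates to true; next q becomes 17; next t becomes 5; next final value -67; eval_b: t becomes 18; next q becomes 2; next (!(abs(t) == (y + y))) evaluates to true; next q becomes 180; next ((((3 - y) * min(q, y)) == (t - -3)) || ((q + 9) >= (x * -5))) evaluates to true; next q becomes 17; next t becomes 5; next final value -67; agreement on -67.
Across all 21 domain points the two functions coincide.
verdict: equivalent


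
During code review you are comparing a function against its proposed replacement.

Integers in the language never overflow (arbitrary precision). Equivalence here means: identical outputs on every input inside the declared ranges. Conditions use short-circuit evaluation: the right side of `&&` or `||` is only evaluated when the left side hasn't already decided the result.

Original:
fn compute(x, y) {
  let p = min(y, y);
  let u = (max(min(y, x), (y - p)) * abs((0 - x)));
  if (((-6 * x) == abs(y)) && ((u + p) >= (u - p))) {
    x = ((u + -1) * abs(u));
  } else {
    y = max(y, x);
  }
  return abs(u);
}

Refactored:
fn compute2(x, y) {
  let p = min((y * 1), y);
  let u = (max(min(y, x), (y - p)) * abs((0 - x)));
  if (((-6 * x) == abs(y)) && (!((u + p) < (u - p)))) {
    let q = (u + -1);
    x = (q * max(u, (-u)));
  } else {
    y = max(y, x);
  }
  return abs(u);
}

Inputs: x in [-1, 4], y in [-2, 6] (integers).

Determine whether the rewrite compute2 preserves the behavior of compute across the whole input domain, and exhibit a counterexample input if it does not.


Behavior is preserved: although arithmetic usage differs, min/max/abs usage differs, comparison usage differs, constant usage differs, boolean connective usage differs, statement counts differ, local variable names differ, the outputs never diverge.
One worked example (x=1, y=-2) — compute: p=-2, then u=0, then (((-6 * x) == abs(y)) && ((u + p) >= (u - p))) is false, then y=1, then returns 0; compute2: p=-2, then u=0, then (((-6 * x) == abs(y)) && (!((u + p) < (u - p)))) is false, then y=1, then returns 0; agreement on 0.
An exhaustive pass over the 54 declared inputs shows identical outputs.
verdict: equivalent


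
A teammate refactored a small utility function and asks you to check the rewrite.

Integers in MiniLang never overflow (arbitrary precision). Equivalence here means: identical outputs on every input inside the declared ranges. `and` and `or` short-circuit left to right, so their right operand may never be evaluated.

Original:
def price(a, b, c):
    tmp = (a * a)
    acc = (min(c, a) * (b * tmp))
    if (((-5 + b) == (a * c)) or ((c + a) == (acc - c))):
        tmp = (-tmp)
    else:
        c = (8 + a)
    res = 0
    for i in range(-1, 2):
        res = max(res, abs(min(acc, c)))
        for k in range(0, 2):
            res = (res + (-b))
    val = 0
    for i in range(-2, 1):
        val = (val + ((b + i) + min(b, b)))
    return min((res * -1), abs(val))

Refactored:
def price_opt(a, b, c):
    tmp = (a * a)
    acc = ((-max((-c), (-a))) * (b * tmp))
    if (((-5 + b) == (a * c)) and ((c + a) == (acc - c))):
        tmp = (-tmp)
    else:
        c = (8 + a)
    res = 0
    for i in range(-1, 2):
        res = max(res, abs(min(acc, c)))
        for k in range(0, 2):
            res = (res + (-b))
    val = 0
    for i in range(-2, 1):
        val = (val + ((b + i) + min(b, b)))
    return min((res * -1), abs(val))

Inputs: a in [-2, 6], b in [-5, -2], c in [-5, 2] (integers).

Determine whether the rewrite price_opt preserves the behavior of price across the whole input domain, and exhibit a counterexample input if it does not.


a=-1, b=-3, c=2 yields -20 from price but -21 from price_opt.
verdict: not equivalent; witness: a=-1, b=-3, c=2


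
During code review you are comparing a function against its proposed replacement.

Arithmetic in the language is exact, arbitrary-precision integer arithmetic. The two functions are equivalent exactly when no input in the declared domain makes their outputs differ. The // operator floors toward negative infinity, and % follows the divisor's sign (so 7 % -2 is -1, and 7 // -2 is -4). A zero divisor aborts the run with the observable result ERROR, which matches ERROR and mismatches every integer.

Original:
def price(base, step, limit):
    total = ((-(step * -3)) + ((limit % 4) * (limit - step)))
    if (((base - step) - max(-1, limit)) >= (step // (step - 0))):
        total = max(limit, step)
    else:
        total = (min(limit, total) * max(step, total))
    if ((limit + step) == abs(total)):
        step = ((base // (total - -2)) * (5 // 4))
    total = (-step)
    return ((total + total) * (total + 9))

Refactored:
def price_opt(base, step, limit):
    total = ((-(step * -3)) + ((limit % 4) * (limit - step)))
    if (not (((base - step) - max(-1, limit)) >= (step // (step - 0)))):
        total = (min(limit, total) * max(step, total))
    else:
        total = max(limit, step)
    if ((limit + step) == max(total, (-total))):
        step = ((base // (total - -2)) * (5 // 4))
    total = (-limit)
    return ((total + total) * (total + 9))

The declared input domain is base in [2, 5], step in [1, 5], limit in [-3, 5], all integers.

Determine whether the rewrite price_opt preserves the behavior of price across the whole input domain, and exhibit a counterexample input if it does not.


Try base=2, step=1, limit=-3.
price: total=-1, then (((base - step) - max(-1, limit)) >= (step // (step - 0))) is true, then total=1, then ((limit + step) == abs(total)) is false, then total=-1, then returns -16
price_opt: total=-1, then (not (((base - step) - max(-1, limit)) >= (step // (step - 0)))) is false, then total=1, then ((limit + step) == max(total, (-total))) is false, then total=3, then returns 72
-16 and 72 differ, so these are not the same function on this domain.
verdict: not equivalent; witness: base=2, step=1, limit=-3


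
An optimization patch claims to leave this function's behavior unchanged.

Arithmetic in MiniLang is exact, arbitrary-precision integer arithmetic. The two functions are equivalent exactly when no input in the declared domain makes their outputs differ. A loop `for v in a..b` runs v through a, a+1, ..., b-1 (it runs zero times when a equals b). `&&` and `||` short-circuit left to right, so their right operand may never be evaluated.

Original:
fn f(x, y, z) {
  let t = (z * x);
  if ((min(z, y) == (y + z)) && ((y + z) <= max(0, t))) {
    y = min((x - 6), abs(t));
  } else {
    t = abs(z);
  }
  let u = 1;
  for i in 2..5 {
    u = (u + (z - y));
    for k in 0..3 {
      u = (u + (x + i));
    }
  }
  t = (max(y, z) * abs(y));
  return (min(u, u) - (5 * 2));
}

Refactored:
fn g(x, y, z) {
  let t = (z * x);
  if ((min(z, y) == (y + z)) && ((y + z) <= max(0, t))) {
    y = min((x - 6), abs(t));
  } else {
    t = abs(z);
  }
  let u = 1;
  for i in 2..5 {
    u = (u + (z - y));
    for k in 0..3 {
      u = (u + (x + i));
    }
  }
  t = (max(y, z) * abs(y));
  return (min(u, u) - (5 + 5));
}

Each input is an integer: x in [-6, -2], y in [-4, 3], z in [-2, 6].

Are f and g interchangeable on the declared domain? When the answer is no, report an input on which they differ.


Reading the diff, among the changes: arithmetic usage differs; and constant usage differs.
Spot check at x=-3, y=-4, z=-2 — f: t := 6 | ((min(z, y) == (y + z)) && ((y + z) <= max(0, t))): false | t := 2 | u := 1 | iter i=2: | u := 3 | iter k=0: | u := 2 | iter k=1: | u := 1 | iter k=2: | u := 0 | iter i=3: | u := 2 | iter k=0: | u := 2 | iter k=1: | u := 2 | iter k=2: | u := 2 | iter i=4: | u := 4 | iter k=0: | u := 5 | iter k=1: | u := 6 | iter k=2: | u := 7 | t := -8 | result -3. g: t := 6 | ((min(z, y) == (y + z)) && ((y + z) <= max(0, t))): false | t := 2 | u := 1 | iter i=2: | u := 3 | iter k=0: | u := 2 | iter k=1: | u := 1 | iter k=2: | u := 0 | iter i=3: | u := 2 | iter k=0: | u := 2 | iter k=1: | u := 2 | iter k=2: | u := 2 | iter i=4: | u := 4 | iter k=0: | u := 5 | iter k=1: | u := 6 | iter k=2: | u := 7 | t := -8 | result -3. Both give -3.
Sweeping the whole domain (360 inputs) finds no disagreement.
verdict: equivalent


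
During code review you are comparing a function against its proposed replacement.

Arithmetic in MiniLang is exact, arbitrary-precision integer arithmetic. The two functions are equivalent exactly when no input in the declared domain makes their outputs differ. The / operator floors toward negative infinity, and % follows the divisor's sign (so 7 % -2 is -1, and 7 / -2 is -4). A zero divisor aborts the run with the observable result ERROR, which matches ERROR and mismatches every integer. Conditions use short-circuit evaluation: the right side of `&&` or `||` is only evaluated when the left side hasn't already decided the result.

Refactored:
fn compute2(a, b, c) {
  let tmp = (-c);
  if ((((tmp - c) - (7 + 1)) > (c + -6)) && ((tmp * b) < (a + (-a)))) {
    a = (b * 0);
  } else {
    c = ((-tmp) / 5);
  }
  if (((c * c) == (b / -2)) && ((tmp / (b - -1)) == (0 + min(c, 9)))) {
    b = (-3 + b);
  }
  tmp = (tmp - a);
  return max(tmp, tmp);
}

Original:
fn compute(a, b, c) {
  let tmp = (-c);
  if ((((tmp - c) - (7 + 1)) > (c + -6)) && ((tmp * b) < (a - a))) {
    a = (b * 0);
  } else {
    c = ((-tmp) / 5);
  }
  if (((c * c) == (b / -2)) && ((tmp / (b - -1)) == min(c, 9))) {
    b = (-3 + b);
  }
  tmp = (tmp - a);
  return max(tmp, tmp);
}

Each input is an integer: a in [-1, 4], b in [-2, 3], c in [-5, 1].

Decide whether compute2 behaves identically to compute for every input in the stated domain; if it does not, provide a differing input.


Behavior is preserved: although constant usage differs, arithmetic usage differs, the outputs never diverge.
Spot check at a=3, b=0, c=1 — compute: tmp=-1, then ((((tmp - c) - (7 + 1)) > (c + -6)) && ((tmp * b) < (a - a))) is false, then c=0, then (((c * c) == (b / -2)) && ((tmp / (b - -1)) == min(c, 9))) is false, then tmp=-4, then returns -4. compute2: tmp=-1, then ((((tmp - c) - (7 + 1)) > (c + -6)) && ((tmp * b) < (a + (-a)))) is false, then c=0, then (((c * c) == (b / -2)) && ((tmp / (b - -1)) == (0 + min(c, 9)))) is false, then tmp=-4, then returns -4. Both give -4.
Across all 252 domain points the two functions coincide.
verdict: equivalent


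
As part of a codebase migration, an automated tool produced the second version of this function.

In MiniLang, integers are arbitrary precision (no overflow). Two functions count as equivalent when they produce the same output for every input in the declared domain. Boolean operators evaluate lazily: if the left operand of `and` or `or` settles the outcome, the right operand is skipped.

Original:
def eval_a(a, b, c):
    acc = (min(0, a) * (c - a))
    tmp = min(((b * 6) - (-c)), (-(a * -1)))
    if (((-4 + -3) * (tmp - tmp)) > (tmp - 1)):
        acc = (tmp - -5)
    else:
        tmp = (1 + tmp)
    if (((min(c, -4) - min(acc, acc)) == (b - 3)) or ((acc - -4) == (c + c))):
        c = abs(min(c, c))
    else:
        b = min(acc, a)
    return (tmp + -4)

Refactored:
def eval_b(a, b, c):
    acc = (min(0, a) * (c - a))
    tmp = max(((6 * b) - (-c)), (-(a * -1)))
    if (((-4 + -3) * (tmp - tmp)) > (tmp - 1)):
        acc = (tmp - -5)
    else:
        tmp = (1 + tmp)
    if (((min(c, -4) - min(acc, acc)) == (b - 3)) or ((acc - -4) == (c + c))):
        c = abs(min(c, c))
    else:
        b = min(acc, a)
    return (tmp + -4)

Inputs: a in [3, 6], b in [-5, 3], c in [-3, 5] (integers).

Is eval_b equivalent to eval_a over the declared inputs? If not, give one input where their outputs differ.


Take a=3, b=-5, c=-3.
eval_a: acc := 0 | tmp := -33 | (((-4 + -3) * (tmp - tmp)) > (tmp - 1)): true | acc := -28 | (((min(c, -4) - min(acc, acc)) == (b - 3)) or ((acc - -4) == (c + c))): false | b := -28 | result -37
eval_b: acc := 0 | tmp := 3 | (((-4 + -3) * (tmp - tmp)) > (tmp - 1)): false | tmp := 4 | (((min(c, -4) - min(acc, acc)) == (b - 3)) or ((acc - -4) == (c + c))): false | b := 0 | result 0
-37 against 0: the behavior changed.
verdict: not equivalent; witness: a=3, b=-5, c=-3


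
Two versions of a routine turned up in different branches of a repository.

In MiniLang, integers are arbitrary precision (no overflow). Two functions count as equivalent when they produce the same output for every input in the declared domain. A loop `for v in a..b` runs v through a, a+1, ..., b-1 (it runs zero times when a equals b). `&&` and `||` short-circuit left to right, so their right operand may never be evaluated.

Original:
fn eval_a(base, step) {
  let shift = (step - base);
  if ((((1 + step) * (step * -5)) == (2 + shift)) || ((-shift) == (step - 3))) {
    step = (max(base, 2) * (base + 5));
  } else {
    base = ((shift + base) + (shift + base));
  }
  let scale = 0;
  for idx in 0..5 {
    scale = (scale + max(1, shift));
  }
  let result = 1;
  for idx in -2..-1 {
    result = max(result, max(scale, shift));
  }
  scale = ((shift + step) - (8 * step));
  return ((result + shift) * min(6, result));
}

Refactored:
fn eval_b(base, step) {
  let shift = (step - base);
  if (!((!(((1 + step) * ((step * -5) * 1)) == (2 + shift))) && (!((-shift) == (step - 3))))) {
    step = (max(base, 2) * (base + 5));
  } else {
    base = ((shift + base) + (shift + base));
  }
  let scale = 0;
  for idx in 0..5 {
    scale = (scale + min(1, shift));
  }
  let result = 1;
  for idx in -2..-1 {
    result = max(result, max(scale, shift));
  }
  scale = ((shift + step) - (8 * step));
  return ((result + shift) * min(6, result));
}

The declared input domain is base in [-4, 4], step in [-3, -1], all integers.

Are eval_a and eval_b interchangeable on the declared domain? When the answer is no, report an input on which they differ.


The rewrite breaks on base=-4, step=-2, where the results are 72 and 35.
eval_a: shift := 2 | ((((1 + step) * (step * -5)) == (2 + shift)) || ((-shift) == (step - 3))): false | base := -4 | scale := 0 | iter idx=0: | scale := 2 | iter idx=1: | scale := 4 | iter idx=2: | scale := 6 | iter idx=3: | scale := 8 | iter idx=4: | scale := 10 | result := 1 | iter idx=-2: | result := 10 | scale := 16 | result 72
eval_b: shift := 2 | (!((!(((1 + step) * ((step * -5) * 1)) == (2 + shift))) && (!((-shift) == (step - 3))))): false | base := -4 | scale := 0 | iter idx=0: | scale := 1 | iter idx=1: | scale := 2 | iter idx=2: | scale := 3 | iter idx=3: | scale := 4 | iter idx=4: | scale := 5 | result := 1 | iter idx=-2: | result := 5 | scale := 16 | result 35
verdict: not equivalent; witness: base=-4, step=-2


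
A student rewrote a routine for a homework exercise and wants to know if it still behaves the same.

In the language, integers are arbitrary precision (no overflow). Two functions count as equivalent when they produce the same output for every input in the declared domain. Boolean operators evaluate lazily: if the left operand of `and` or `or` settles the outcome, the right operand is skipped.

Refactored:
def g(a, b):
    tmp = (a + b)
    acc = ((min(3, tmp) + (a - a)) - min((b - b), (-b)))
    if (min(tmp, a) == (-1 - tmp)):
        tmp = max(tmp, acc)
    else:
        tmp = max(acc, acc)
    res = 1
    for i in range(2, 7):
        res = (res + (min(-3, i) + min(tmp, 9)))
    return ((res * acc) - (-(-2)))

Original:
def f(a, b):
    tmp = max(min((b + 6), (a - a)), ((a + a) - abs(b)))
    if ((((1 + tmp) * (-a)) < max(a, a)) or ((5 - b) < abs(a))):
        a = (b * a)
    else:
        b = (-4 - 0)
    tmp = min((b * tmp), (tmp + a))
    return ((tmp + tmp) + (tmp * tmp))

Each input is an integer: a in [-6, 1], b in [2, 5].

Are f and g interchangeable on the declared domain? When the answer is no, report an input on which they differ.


Consider the input a=-6, b=2.
f: tmp := 0 | ((((1 + tmp) * (-a)) < max(a, a)) or ((5 - b) < abs(a))): true | a := -12 | tmp := -12 | result 120
g: tmp := -4 | acc := -2 | (min(tmp, a) == (-1 - tmp)): false | tmp := -2 | res := 1 | iter i=2: | res := -4 | iter i=3: | res := -9 | iter i=4: | res := -14 | iter i=5: | res := -19 | iter i=6: | res := -24 | result 46
120 against 46: the behavior changed.
verdict: not equivalent; witness: a=-6, b=2


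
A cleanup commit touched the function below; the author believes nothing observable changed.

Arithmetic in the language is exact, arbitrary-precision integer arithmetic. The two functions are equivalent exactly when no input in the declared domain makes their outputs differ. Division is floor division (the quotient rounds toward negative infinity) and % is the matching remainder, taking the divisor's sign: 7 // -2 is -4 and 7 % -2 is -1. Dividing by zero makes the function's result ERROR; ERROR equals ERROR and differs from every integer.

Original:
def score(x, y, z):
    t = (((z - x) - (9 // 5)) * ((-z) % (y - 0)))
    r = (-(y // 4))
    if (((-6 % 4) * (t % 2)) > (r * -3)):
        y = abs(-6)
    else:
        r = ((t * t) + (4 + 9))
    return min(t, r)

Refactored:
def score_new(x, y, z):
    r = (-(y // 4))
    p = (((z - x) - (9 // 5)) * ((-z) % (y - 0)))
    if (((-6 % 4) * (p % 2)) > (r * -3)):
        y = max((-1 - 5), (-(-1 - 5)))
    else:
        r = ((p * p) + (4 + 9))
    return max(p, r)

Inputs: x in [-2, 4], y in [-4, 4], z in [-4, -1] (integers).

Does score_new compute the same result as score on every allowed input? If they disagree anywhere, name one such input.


Try x=-2, y=-4, z=-4.
score: t := 0 | r := 1 | (((-6 % 4) * (t % 2)) > (r * -3)): true | y := 6 | result 0
score_new: r := 1 | p := 0 | (((-6 % 4) * (p % 2)) > (r * -3)): true | y := 6 | result 1
0 != 1, so the rewrite changes behavior.
verdict: not equivalent; witness: x=-2, y=-4, z=-4


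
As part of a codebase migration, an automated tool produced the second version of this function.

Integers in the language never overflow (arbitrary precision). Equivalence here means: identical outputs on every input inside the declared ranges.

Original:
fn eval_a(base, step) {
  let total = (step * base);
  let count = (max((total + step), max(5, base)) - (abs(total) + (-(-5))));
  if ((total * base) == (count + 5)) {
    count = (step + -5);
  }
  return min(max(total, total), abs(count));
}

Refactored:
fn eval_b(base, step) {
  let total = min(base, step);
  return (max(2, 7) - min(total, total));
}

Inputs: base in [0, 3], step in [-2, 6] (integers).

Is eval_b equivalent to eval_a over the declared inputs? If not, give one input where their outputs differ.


Evaluate both at base=0, step=-2.
eval_a: total becomes 0; next count becomes 0; next ((total * base) == (count + 5)) evaluates to false; next final value 0
eval_b: total becomes -2; next final value 9
0 and 9 differ, so these are not the same function on this domain.
verdict: not equivalent; witness: base=0, step=-2


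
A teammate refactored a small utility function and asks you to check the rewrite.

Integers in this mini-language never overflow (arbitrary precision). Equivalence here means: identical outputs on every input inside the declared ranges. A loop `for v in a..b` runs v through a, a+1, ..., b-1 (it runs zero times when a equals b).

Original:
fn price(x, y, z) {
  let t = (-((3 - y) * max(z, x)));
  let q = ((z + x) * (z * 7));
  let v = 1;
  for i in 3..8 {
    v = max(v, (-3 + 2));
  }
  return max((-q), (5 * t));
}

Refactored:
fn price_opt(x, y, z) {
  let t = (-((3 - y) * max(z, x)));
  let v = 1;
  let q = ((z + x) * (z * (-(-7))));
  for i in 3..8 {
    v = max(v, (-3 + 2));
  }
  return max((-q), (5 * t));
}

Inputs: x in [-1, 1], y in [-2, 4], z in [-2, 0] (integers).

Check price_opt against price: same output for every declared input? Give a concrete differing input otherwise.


Differences: same computation, different form — yet all 63 inputs agree.
verdict: equivalent


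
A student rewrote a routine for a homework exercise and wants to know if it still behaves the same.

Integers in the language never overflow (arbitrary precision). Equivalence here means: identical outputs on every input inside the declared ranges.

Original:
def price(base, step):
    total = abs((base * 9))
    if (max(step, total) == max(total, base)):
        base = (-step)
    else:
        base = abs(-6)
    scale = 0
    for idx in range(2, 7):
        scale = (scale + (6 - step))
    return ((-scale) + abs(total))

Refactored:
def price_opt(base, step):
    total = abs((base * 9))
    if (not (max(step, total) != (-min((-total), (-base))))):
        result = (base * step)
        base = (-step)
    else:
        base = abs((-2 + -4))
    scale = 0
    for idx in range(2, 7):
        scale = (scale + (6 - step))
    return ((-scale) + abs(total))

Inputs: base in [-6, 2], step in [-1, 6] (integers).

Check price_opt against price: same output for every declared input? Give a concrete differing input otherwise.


Differences: constant usage differs; also comparison usage differs; also arithmetic usage differs; also statement counts differ; also local variable names differ; also min/max/abs usage differs; also boolean connective usage differs — yet all 72 inputs agree.
verdict: equivalent


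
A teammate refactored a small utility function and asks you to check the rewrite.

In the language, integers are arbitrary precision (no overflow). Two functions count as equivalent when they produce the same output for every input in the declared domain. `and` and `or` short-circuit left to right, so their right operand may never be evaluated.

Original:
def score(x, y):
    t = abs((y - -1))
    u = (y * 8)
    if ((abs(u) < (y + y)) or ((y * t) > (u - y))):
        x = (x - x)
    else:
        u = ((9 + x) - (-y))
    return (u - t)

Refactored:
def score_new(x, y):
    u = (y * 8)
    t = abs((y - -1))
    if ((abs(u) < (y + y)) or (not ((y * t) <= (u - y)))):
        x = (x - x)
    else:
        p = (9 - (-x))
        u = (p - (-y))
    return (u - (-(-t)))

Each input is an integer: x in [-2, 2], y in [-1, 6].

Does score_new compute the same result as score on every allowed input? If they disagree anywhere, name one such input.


Reading the diff, among the changes: statement counts differ, boolean connective usage differs, local variable names differ, comparison usage differs, arithmetic usage differs.
One worked example (x=2, y=3) — score: t = 4; u = 24; ((abs(u) < (y + y)) or ((y * t) > (u - y))) -> false; u = 14; return 10; score_new: u = 24; t = 4; ((abs(u) < (y + y)) or (not ((y * t) <= (u - y)))) -> false; p = 11; u = 14; return 10; agreement on 10.
Checked all 40 inputs in the declared domain: the outputs agree on every one.
verdict: equivalent


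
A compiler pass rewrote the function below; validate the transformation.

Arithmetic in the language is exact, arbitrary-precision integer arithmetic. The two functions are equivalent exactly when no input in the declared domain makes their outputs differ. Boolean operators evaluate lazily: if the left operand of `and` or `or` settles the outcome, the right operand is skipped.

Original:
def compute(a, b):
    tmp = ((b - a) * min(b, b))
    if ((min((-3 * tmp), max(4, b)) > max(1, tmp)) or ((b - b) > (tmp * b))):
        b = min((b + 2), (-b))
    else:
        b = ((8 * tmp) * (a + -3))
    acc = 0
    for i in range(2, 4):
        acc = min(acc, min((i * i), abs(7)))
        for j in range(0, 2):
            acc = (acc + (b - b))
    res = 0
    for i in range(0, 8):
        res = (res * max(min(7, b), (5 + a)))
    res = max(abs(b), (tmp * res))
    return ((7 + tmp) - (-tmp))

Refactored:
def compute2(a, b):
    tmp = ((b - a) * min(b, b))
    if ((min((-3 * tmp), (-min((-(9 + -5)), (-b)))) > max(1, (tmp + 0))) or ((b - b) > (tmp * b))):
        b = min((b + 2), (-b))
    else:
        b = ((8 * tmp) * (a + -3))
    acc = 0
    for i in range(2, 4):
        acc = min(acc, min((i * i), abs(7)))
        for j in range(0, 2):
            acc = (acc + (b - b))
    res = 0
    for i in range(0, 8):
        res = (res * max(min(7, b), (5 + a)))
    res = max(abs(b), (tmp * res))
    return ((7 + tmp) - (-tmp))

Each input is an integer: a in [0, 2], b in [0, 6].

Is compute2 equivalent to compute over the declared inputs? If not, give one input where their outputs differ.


Reading the diff, among the changes: arithmetic usage differs; and min/max/abs usage differs; and constant usage differs.
As a probe, take a=1, b=2: compute runs tmp := 2 | ((min((-3 * tmp), max(4, b)) > max(1, tmp)) or ((b - b) > (tmp * b))): false | b := -32 | acc := 0 | iter i=2: | acc := 0 | iter j=0: | acc := 0 | iter j=1: | acc := 0 | iter i=3: | acc := 0 | iter j=0: | acc := 0 | iter j=1: | acc := 0 | res := 0 | iter i=0: | res := 0 | iter i=1: | res := 0 | iter i=2: | res := 0 | iter i=3: | res := 0 | iter i=4: | res := 0 | iter i=5: | res := 0 | iter i=6: | res := 0 | iter i=7: | res := 0 | res := 32 | result 11; compute2 runs tmp := 2 | ((min((-3 * tmp), (-min((-(9 + -5)), (-b)))) > max(1, (tmp + 0))) or ((b - b) > (tmp * b))): false | b := -32 | acc := 0 | iter i=2: | acc := 0 | iter j=0: | acc := 0 | iter j=1: | acc := 0 | iter i=3: | acc := 0 | iter j=0: | acc := 0 | iter j=1: | acc := 0 | res := 0 | iter i=0: | res := 0 | iter i=1: | res := 0 | iter i=2: | res := 0 | iter i=3: | res := 0 | iter i=4: | res := 0 | iter i=5: | res := 0 | iter i=6: | res := 0 | iter i=7: | res := 0 | res := 32 | result 11; both end at 11.
Every one of the 21 inputs gives matching results.
verdict: equivalent
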